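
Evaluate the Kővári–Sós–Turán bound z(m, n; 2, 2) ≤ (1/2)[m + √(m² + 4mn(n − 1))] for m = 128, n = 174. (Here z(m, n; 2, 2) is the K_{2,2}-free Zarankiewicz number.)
z(128, 174; 2, 2) ≤ (1/2)[128 + √(128² + 4·128·174·173)] = (1/2)[128 + √15428608] = 2027.9633

Kővári–Sós–Turán: let r_1, ..., r_128 be the row sums and z = Σ r_i the total number of 1s. Each pair of columns can share at most one row with both entries 1 (else a 2×2 all-ones block appears), so Σ_i C(r_i, 2) ≤ C(174, 2) = 15051. By convexity Σ_i C(r_i, 2) ≥ 128·C(z/128, 2) = z(z − 128)/(2·128), giving z² − 128z − 128·174·173 ≤ 0 and hence z ≤ (1/2)[128 + √(16384 + 4·3853056)] = (1/2)[128 + √15428608] ≈ (1/2)(128 + 3927.9267) = 2027.9633.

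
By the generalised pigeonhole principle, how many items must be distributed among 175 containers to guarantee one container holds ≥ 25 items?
n = (25 − 1)·175 + 1 = 4201

By the generalised pigeonhole principle, to guarantee some box contains ≥ r objects we need more than (r − 1) · k objects total. Threshold: n = (r − 1) · k + 1. With r = 25 and k = 175: n = 24 · 175 + 1 = 4200 + 1 = 4201. For n = 4200 = 24 · 175, we can put exactly 24 objects in every box, avoiding 25 in any single one — so 4201 is tight.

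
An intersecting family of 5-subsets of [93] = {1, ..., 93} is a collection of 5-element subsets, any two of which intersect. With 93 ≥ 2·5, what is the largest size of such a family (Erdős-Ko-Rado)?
max |F| = C(92, 4) = 2794155

Erdős-Ko-Rado (1961): when n ≥ 2k, max |F| = C(n−1, k−1). The bound is attained by the star {A : i ∈ A} for any fixed i ∈ [n]. Here C(93−1, 5−1) = C(92, 4) = 2794155.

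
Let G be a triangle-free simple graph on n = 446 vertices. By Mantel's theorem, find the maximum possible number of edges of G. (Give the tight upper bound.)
ex(446, K_3) = ⌊446^2/4⌋ = 49729

Mantel (1907): a triangle-free graph on n vertices has at most ⌊n^2/4⌋ edges, with equality for the complete bipartite graph K_{⌊n/2⌋, ⌈n/2⌉}. For n = 446: ⌊446^2/4⌋ = ⌊198916/4⌋ = 49729. The extremal graph is K_{223, 223}, which has 223·223 = 49729 edges.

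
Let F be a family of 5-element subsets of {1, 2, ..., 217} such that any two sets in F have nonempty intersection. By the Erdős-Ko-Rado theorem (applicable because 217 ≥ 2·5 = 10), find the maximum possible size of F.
max |F| = C(216, 4) = 88201170

The Erdős-Ko-Rado theorem states: for n ≥ 2k, an intersecting family of k-subsets of an n-element set has size at most C(n − 1, k − 1), with equality for 'star' families {A ⊆ [n] : |A| = k, i ∈ A} (fix an element i). For n = 217, k = 5: C(216, 4) = 88201170.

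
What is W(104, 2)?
W(104, 2) = 104 + 1 = 105

A 2-term AP is any pair of integers, so a monochromatic 2-AP exists iff some colour is used at least twice. With 104 colours, the colouring i ↦ i on {1, ..., 104} uses each colour once, avoiding any monochromatic pair, so W(104, 2) > 104. For {1, ..., 105}, pigeonhole forces two integers of the same colour, which form a monochromatic 2-AP. Hence W(104, 2) = 105.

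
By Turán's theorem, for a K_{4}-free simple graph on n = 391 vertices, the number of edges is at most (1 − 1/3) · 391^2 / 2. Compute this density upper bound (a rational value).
Turán density bound = (2/3) · 391^2/2 = 152881/3 ≈ 50960.3333

Turán's theorem: ex(n, K_{r+1}) is achieved by the complete r-partite Turán graph T(n, r) with parts as balanced as possible, and is at most (1 − 1/r) · n^2/2. For r = 3, n = 391: the density bound is (2/3) · 152881/2 = 152881/3 ≈ 50960.3333. The integer-valued extremum is e(T(391, 3)) = 50960, which is strictly less than the density bound 152881/3 since 3 ∤ 391 (the parts of T(391, 3) cannot all be equal).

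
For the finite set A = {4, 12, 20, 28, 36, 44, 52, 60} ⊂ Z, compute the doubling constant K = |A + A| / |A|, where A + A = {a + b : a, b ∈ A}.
K = |A + A| / |A| = 15/8

Enumerate A + A = {a + b : a, b ∈ A}. With |A| = 8, there are |A|^2 = 64 ordered sum pairs; collecting distinct values, A + A = {8, 16, 24, 32, 40, 48, 56, 64, 72, 80, 88, 96, 104, 112, 120}, so |A + A| = 15. Thus K = 15/8. Here |A + A| = 2|A| − 1 = 15, the minimum possible — so K = 15/8 is minimal, which holds iff A is an arithmetic progression.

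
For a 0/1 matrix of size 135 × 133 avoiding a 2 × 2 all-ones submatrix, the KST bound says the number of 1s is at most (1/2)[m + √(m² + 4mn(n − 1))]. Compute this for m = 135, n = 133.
z(135, 133; 2, 2) ≤ (1/2)[135 + √(135² + 4·135·133·132)] = (1/2)[135 + √9498465] = 1608.479

Kővári–Sós–Turán: let r_1, ..., r_135 be the row sums and z = Σ r_i the total number of 1s. Each pair of columns can share at most one row with both entries 1 (else a 2×2 all-ones block appears), so Σ_i C(r_i, 2) ≤ C(133, 2) = 8778. By convexity Σ_i C(r_i, 2) ≥ 135·C(z/135, 2) = z(z − 135)/(2·135), giving z² − 135z − 135·133·132 ≤ 0 and hence z ≤ (1/2)[135 + √(18225 + 4·2370060)] = (1/2)[135 + √9498465] ≈ (1/2)(135 + 3081.958) = 1608.479.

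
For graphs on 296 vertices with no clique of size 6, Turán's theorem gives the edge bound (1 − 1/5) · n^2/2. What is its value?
Turán density bound = (4/5) · 296^2/2 = 175232/5 ≈ 35046.4

Turán's theorem: ex(n, K_{r+1}) is achieved by the complete r-partite Turán graph T(n, r) with parts as balanced as possible, and is at most (1 − 1/r) · n^2/2. For r = 5, n = 296: the density bound is (4/5) · 87616/2 = 175232/5 ≈ 35046.4. The integer-valued extremum is e(T(296, 5)) = 35046, which is strictly less than the density bound 175232/5 since 5 ∤ 296 (the parts of T(296, 5) cannot all be equal).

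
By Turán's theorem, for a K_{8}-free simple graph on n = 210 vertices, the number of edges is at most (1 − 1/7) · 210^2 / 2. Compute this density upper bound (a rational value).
Turán density bound = (6/7) · 210^2/2 = 18900

Turán's theorem: ex(n, K_{r+1}) is achieved by the complete r-partite Turán graph T(n, r) with parts as balanced as possible, and is at most (1 − 1/r) · n^2/2. For r = 7, n = 210: the density bound is (6/7) · 44100/2 = 18900. Since 7 ∣ 210, the Turán graph T(210, 7) has parts of equal size 30, and its edge count e(T(210, 7)) = 18900 attains the density bound exactly.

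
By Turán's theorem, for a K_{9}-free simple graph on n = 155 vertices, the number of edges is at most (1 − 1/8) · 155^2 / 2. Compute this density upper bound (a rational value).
Turán density bound = (7/8) · 155^2/2 = 168175/16 ≈ 10510.9375

Turán's theorem: ex(n, K_{r+1}) is achieved by the complete r-partite Turán graph T(n, r) with parts as balanced as possible, and is at most (1 − 1/r) · n^2/2. For r = 8, n = 155: the density bound is (7/8) · 24025/2 = 168175/16 ≈ 10510.9375. The integer-valued extremum is e(T(155, 8)) = 10510, which is strictly less than the density bound 168175/16 since 8 ∤ 155 (the parts of T(155, 8) cannot all be equal).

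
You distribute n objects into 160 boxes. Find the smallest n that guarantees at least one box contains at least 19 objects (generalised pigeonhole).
n = (19 − 1)·160 + 1 = 2881

By the generalised pigeonhole principle, to guarantee some box contains ≥ r objects we need more than (r − 1) · k objects total. Threshold: n = (r − 1) · k + 1. With r = 19 and k = 160: n = 18 · 160 + 1 = 2880 + 1 = 2881. For n = 2880 = 18 · 160, we can put exactly 18 objects in every box, avoiding 19 in any single one — so 2881 is tight.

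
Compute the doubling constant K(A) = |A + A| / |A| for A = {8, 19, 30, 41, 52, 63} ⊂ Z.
K = |A + A| / |A| = 11/6

Enumerate A + A = {a + b : a, b ∈ A}. With |A| = 6, there are |A|^2 = 36 ordered sum pairs; collecting distinct values, A + A = {16, 27, 38, 49, 60, 71, 82, 93, 104, 115, 126}, so |A + A| = 11. Thus K = 11/6. Here |A + A| = 2|A| − 1 = 11, the minimum possible — so K = 11/6 is minimal, which holds iff A is an arithmetic progression.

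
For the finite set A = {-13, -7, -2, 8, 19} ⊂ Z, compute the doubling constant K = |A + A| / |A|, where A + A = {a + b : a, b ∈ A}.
K = |A + A| / |A| = 14/5

Enumerate A + A = {a + b : a, b ∈ A}. With |A| = 5, there are |A|^2 = 25 ordered sum pairs; collecting distinct values, A + A = {-26, -20, -15, -14, -9, -5, -4, 1, 6, 12, 16, 17, 27, 38}, so |A + A| = 14. Thus K = 14/5. For comparison, the minimum possible |A + A| over all 5-element sets is 2·5 − 1 = 9 (so min K = 9/5), attained only by arithmetic progressions.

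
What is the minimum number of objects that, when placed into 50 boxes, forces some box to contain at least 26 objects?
n = (26 − 1)·50 + 1 = 1251

By the generalised pigeonhole principle, to guarantee some box contains ≥ r objects we need more than (r − 1) · k objects total. Threshold: n = (r − 1) · k + 1. With r = 26 and k = 50: n = 25 · 50 + 1 = 1250 + 1 = 1251. For n = 1250 = 25 · 50, we can put exactly 25 objects in every box, avoiding 26 in any single one — so 1251 is tight.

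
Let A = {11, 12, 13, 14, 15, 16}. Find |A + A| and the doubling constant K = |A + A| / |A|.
K = |A + A| / |A| = 11/6

Enumerate A + A = {a + b : a, b ∈ A}. With |A| = 6, there are |A|^2 = 36 ordered sum pairs; collecting distinct values, A + A = {22, 23, 24, 25, 26, 27, 28, 29, 30, 31, 32}, so |A + A| = 11. Thus K = 11/6. Here |A + A| = 2|A| − 1 = 11, the minimum possible — so K = 11/6 is minimal, which holds iff A is an arithmetic progression.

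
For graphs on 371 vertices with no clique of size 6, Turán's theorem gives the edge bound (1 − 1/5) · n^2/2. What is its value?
Turán density bound = (4/5) · 371^2/2 = 275282/5 ≈ 55056.4

Turán's theorem: ex(n, K_{r+1}) is achieved by the complete r-partite Turán graph T(n, r) with parts as balanced as possible, and is at most (1 − 1/r) · n^2/2. For r = 5, n = 371: the density bound is (4/5) · 137641/2 = 275282/5 ≈ 55056.4. The integer-valued extremum is e(T(371, 5)) = 55056, which is strictly less than the density bound 275282/5 since 5 ∤ 371 (the parts of T(371, 5) cannot all be equal).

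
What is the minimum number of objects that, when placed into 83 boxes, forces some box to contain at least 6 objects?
n = (6 − 1)·83 + 1 = 416

By the generalised pigeonhole principle, to guarantee some box contains ≥ r objects we need more than (r − 1) · k objects total. Threshold: n = (r − 1) · k + 1. With r = 6 and k = 83: n = 5 · 83 + 1 = 415 + 1 = 416. For n = 415 = 5 · 83, we can put exactly 5 objects in every box, avoiding 6 in any single one — so 416 is tight.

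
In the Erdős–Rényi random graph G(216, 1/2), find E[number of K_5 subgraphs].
E[# K_5] = C(216, 5) · (1/2)^C(5, 2) = 3739729608 / 2^10 = 467466201/128 = 3652079.6953125

For each 5-subset S of vertices (there are C(216, 5) = 3739729608 such S), let X_S = 1 if S induces a K_5 (all C(5, 2) = 10 edges present). Then P(X_S = 1) = (1/2)^10 = 1/1024. By linearity of expectation, E[# K_5] = C(216, 5) · (1/2)^10 = 3739729608 / 1024 = 467466201/128 = 3652079.6953125.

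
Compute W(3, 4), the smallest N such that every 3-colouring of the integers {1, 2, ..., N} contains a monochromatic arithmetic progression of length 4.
W(3, 4) = 293

This is a classical value, W(3, 4) = 293, established by combining an explicit 3-colouring of {1, ..., 292} with no monochromatic 4-AP (giving the lower bound W(3, 4) > 292) and a finite case analysis / exhaustive computer search showing every 3-colouring of {1, ..., 293} has such an AP.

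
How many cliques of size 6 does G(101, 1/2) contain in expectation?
E[# K_6] = C(101, 6) · (1/2)^C(6, 2) = 1267339920 / 2^15 = 79208745/2048 ≈ 38676.145020

For each 6-subset S of vertices (there are C(101, 6) = 1267339920 such S), let X_S = 1 if S induces a K_6 (all C(6, 2) = 15 edges present). Then P(X_S = 1) = (1/2)^15 = 1/32768. By linearity of expectation, E[# K_6] = C(101, 6) · (1/2)^15 = 1267339920 / 32768 = 79208745/2048 ≈ 38676.145020.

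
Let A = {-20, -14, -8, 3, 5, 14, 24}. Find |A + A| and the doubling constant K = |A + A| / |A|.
K = |A + A| / |A| = 25/7

Enumerate A + A = {a + b : a, b ∈ A}. With |A| = 7, there are |A|^2 = 49 ordered sum pairs; collecting distinct values, A + A = {-40, -34, -28, -22, -17, -16, -15, -11, -9, -6, -5, -3, 0, 4, 6, 8, 10, 16, 17, 19, 27, 28, 29, 38, 48}, so |A + A| = 25. Thus K = 25/7. For comparison, the minimum possible |A + A| over all 7-element sets is 2·7 − 1 = 13 (so min K = 13/7), attained only by arithmetic progressions.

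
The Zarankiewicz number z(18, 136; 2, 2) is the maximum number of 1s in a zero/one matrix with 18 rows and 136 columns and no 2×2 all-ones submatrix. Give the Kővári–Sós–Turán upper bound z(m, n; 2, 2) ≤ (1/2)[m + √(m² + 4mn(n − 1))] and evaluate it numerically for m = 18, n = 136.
z(18, 136; 2, 2) ≤ (1/2)[18 + √(18² + 4·18·136·135)] = (1/2)[18 + √1322244] = 583.9443

Kővári–Sós–Turán: let r_1, ..., r_18 be the row sums and z = Σ r_i the total number of 1s. Each pair of columns can share at most one row with both entries 1 (else a 2×2 all-ones block appears), so Σ_i C(r_i, 2) ≤ C(136, 2) = 9180. By convexity Σ_i C(r_i, 2) ≥ 18·C(z/18, 2) = z(z − 18)/(2·18), giving z² − 18z − 18·136·135 ≤ 0 and hence z ≤ (1/2)[18 + √(324 + 4·330480)] = (1/2)[18 + √1322244] ≈ (1/2)(18 + 1149.8887) = 583.9443.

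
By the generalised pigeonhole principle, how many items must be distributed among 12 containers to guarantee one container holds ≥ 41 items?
n = (41 − 1)·12 + 1 = 481

By the generalised pigeonhole principle, to guarantee some box contains ≥ r objects we need more than (r − 1) · k objects total. Threshold: n = (r − 1) · k + 1. With r = 41 and k = 12: n = 40 · 12 + 1 = 480 + 1 = 481. For n = 480 = 40 · 12, we can put exactly 40 objects in every box, avoiding 41 in any single one — so 481 is tight.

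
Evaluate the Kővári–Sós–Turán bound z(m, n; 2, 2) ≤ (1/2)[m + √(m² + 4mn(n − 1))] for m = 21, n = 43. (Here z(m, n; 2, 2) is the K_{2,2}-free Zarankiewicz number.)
z(21, 43; 2, 2) ≤ (1/2)[21 + √(21² + 4·21·43·42)] = (1/2)[21 + √152145] = 205.5288

Kővári–Sós–Turán: let r_1, ..., r_21 be the row sums and z = Σ r_i the total number of 1s. Each pair of columns can share at most one row with both entries 1 (else a 2×2 all-ones block appears), so Σ_i C(r_i, 2) ≤ C(43, 2) = 903. By convexity Σ_i C(r_i, 2) ≥ 21·C(z/21, 2) = z(z − 21)/(2·21), giving z² − 21z − 21·43·42 ≤ 0 and hence z ≤ (1/2)[21 + √(441 + 4·37926)] = (1/2)[21 + √152145] ≈ (1/2)(21 + 390.0577) = 205.5288.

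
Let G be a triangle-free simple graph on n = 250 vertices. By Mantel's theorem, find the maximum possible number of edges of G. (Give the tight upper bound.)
ex(250, K_3) = ⌊250^2/4⌋ = 15625

Mantel (1907): a triangle-free graph on n vertices has at most ⌊n^2/4⌋ edges, with equality for the complete bipartite graph K_{⌊n/2⌋, ⌈n/2⌉}. For n = 250: ⌊250^2/4⌋ = ⌊62500/4⌋ = 15625. The extremal graph is K_{125, 125}, which has 125·125 = 15625 edges.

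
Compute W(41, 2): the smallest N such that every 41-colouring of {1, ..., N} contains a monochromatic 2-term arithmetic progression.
W(41, 2) = 41 + 1 = 42

A 2-term AP is any pair of integers, so a monochromatic 2-AP exists iff some colour is used at least twice. With 41 colours, the colouring i ↦ i on {1, ..., 41} uses each colour once, avoiding any monochromatic pair, so W(41, 2) > 41. For {1, ..., 42}, pigeonhole forces two integers of the same colour, which form a monochromatic 2-AP. Hence W(41, 2) = 42.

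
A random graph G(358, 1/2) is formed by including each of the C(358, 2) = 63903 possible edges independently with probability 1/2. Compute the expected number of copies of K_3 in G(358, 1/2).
E[# K_3] = C(358, 3) · (1/2)^C(3, 2) = 7583156 / 2^3 = 1895789/2 = 947894.5

For each 3-subset S of vertices (there are C(358, 3) = 7583156 such S), let X_S = 1 if S induces a K_3 (all C(3, 2) = 3 edges present). Then P(X_S = 1) = (1/2)^3 = 1/8. By linearity of expectation, E[# K_3] = C(358, 3) · (1/2)^3 = 7583156 / 8 = 1895789/2 = 947894.5.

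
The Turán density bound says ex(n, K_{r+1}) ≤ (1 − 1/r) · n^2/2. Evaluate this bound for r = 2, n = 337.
Turán density bound = (1/2) · 337^2/2 = 113569/4 ≈ 28392.25

Turán's theorem: ex(n, K_{r+1}) is achieved by the complete r-partite Turán graph T(n, r) with parts as balanced as possible, and is at most (1 − 1/r) · n^2/2. For r = 2, n = 337: the density bound is (1/2) · 113569/2 = 113569/4 ≈ 28392.25. The integer-valued extremum is e(T(337, 2)) = 28392, which is strictly less than the density bound 113569/4 since 2 ∤ 337 (the parts of T(337, 2) cannot all be equal).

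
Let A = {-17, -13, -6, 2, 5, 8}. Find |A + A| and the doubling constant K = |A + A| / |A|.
K = |A + A| / |A| = 19/6

Enumerate A + A = {a + b : a, b ∈ A}. With |A| = 6, there are |A|^2 = 36 ordered sum pairs; collecting distinct values, A + A = {-34, -30, -26, -23, -19, -15, -12, -11, -9, -8, -5, -4, -1, 2, 4, 7, 10, 13, 16}, so |A + A| = 19. Thus K = 19/6. For comparison, the minimum possible |A + A| over all 6-element sets is 2·6 − 1 = 11 (so min K = 11/6), attained only by arithmetic progressions.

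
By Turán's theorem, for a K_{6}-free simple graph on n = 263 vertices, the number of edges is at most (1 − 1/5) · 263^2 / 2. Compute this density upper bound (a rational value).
Turán density bound = (4/5) · 263^2/2 = 138338/5 ≈ 27667.6

Turán's theorem: ex(n, K_{r+1}) is achieved by the complete r-partite Turán graph T(n, r) with parts as balanced as possible, and is at most (1 − 1/r) · n^2/2. For r = 5, n = 263: the density bound is (4/5) · 69169/2 = 138338/5 ≈ 27667.6. The integer-valued extremum is e(T(263, 5)) = 27667, which is strictly less than the density bound 138338/5 since 5 ∤ 263 (the parts of T(263, 5) cannot all be equal).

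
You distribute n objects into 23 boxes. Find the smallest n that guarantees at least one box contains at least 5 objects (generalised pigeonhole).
n = (5 − 1)·23 + 1 = 93

By the generalised pigeonhole principle, to guarantee some box contains ≥ r objects we need more than (r − 1) · k objects total. Threshold: n = (r − 1) · k + 1. With r = 5 and k = 23: n = 4 · 23 + 1 = 92 + 1 = 93. For n = 92 = 4 · 23, we can put exactly 4 objects in every box, avoiding 5 in any single one — so 93 is tight.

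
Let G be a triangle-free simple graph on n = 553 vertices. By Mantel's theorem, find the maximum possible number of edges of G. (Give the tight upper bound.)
ex(553, K_3) = ⌊553^2/4⌋ = 76452

Mantel (1907): a triangle-free graph on n vertices has at most ⌊n^2/4⌋ edges, with equality for the complete bipartite graph K_{⌊n/2⌋, ⌈n/2⌉}. For n = 553: ⌊553^2/4⌋ = ⌊305809/4⌋ = 76452. The extremal graph is K_{276, 277}, which has 276·277 = 76452 edges.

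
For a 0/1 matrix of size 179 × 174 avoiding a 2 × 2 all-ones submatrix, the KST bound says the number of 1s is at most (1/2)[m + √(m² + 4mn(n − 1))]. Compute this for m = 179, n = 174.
z(179, 174; 2, 2) ≤ (1/2)[179 + √(179² + 4·179·174·173)] = (1/2)[179 + √21585073] = 2412.4869

Kővári–Sós–Turán: let r_1, ..., r_179 be the row sums and z = Σ r_i the total number of 1s. Each pair of columns can share at most one row with both entries 1 (else a 2×2 all-ones block appears), so Σ_i C(r_i, 2) ≤ C(174, 2) = 15051. By convexity Σ_i C(r_i, 2) ≥ 179·C(z/179, 2) = z(z − 179)/(2·179), giving z² − 179z − 179·174·173 ≤ 0 and hence z ≤ (1/2)[179 + √(32041 + 4·5388258)] = (1/2)[179 + √21585073] ≈ (1/2)(179 + 4645.9738) = 2412.4869.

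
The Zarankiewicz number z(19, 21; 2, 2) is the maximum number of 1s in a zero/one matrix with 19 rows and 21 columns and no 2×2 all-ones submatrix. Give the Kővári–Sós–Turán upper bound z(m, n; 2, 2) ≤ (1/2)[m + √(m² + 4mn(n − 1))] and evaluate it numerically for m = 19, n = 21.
z(19, 21; 2, 2) ≤ (1/2)[19 + √(19² + 4·19·21·20)] = (1/2)[19 + √32281] = 99.3346

Kővári–Sós–Turán: let r_1, ..., r_19 be the row sums and z = Σ r_i the total number of 1s. Each pair of columns can share at most one row with both entries 1 (else a 2×2 all-ones block appears), so Σ_i C(r_i, 2) ≤ C(21, 2) = 210. By convexity Σ_i C(r_i, 2) ≥ 19·C(z/19, 2) = z(z − 19)/(2·19), giving z² − 19z − 19·21·20 ≤ 0 and hence z ≤ (1/2)[19 + √(361 + 4·7980)] = (1/2)[19 + √32281] ≈ (1/2)(19 + 179.6691) = 99.3346.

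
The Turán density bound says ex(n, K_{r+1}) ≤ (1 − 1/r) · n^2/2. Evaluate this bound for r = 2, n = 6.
Turán density bound = (1/2) · 6^2/2 = 9

Turán's theorem: ex(n, K_{r+1}) is achieved by the complete r-partite Turán graph T(n, r) with parts as balanced as possible, and is at most (1 − 1/r) · n^2/2. For r = 2, n = 6: the density bound is (1/2) · 36/2 = 9. Since 2 ∣ 6, the Turán graph T(6, 2) has parts of equal size 3, and its edge count e(T(6, 2)) = 9 attains the density bound exactly.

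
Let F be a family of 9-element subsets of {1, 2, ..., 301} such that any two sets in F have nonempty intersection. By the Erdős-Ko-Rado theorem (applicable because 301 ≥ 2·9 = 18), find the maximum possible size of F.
max |F| = C(300, 8) = 1481062243936275

Erdős-Ko-Rado (1961): when n ≥ 2k, max |F| = C(n−1, k−1). The bound is attained by the star {A : i ∈ A} for any fixed i ∈ [n]. Here C(301−1, 9−1) = C(300, 8) = 1481062243936275.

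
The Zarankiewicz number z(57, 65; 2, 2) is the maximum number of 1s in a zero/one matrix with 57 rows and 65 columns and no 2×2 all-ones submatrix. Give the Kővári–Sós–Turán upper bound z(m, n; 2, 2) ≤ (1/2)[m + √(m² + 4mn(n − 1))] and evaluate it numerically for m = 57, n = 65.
z(57, 65; 2, 2) ≤ (1/2)[57 + √(57² + 4·57·65·64)] = (1/2)[57 + √951729] = 516.283

Kővári–Sós–Turán: let r_1, ..., r_57 be the row sums and z = Σ r_i the total number of 1s. Each pair of columns can share at most one row with both entries 1 (else a 2×2 all-ones block appears), so Σ_i C(r_i, 2) ≤ C(65, 2) = 2080. By convexity Σ_i C(r_i, 2) ≥ 57·C(z/57, 2) = z(z − 57)/(2·57), giving z² − 57z − 57·65·64 ≤ 0 and hence z ≤ (1/2)[57 + √(3249 + 4·237120)] = (1/2)[57 + √951729] ≈ (1/2)(57 + 975.566) = 516.283.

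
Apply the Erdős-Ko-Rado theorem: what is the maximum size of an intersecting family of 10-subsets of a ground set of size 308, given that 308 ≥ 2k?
max |F| = C(307, 9) = 59303278327292350

The Erdős-Ko-Rado theorem states: for n ≥ 2k, an intersecting family of k-subsets of an n-element set has size at most C(n − 1, k − 1), with equality for 'star' families {A ⊆ [n] : |A| = k, i ∈ A} (fix an element i). For n = 308, k = 10: C(307, 9) = 59303278327292350.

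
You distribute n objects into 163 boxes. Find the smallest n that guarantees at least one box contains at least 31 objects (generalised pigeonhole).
n = (31 − 1)·163 + 1 = 4891

By the generalised pigeonhole principle, to guarantee some box contains ≥ r objects we need more than (r − 1) · k objects total. Threshold: n = (r − 1) · k + 1. With r = 31 and k = 163: n = 30 · 163 + 1 = 4890 + 1 = 4891. For n = 4890 = 30 · 163, we can put exactly 30 objects in every box, avoiding 31 in any single one — so 4891 is tight.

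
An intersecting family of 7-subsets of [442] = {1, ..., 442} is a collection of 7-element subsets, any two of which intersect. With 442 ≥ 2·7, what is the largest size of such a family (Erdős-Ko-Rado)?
max |F| = C(441, 6) = 9873368049468

Erdős-Ko-Rado (1961): when n ≥ 2k, max |F| = C(n−1, k−1). The bound is attained by the star {A : i ∈ A} for any fixed i ∈ [n]. Here C(442−1, 7−1) = C(441, 6) = 9873368049468.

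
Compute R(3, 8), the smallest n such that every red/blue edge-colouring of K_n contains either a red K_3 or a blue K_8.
R(3, 8) = 28

Lower bound: an explicit 2-colouring of K_{27} (typically a Paley-type or other structured construction) avoids a red K_3 and a blue K_8, showing R(3, 8) > 27.
Upper bound: the simple Erdős–Szekeres recurrence only gives R(3, 8) ≤ 31; the tight bound R(3, 8) ≤ 28 requires a sharper case analysis (or computer search) of 2-colourings of K_{28}.
Hence R(3, 8) = 28.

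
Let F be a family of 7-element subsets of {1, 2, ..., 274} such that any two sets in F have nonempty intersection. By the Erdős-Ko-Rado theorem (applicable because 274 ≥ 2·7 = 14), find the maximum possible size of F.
max |F| = C(273, 6) = 544025408472

Erdős-Ko-Rado (1961): when n ≥ 2k, max |F| = C(n−1, k−1). The bound is attained by the star {A : i ∈ A} for any fixed i ∈ [n]. Here C(274−1, 7−1) = C(273, 6) = 544025408472.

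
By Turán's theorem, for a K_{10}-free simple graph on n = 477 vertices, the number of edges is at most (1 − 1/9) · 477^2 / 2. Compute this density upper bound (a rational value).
Turán density bound = (8/9) · 477^2/2 = 101124

Turán's theorem: ex(n, K_{r+1}) is achieved by the complete r-partite Turán graph T(n, r) with parts as balanced as possible, and is at most (1 − 1/r) · n^2/2. For r = 9, n = 477: the density bound is (8/9) · 227529/2 = 101124. Since 9 ∣ 477, the Turán graph T(477, 9) has parts of equal size 53, and its edge count e(T(477, 9)) = 101124 attains the density bound exactly.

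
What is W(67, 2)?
W(67, 2) = 67 + 1 = 68

A 2-term AP is any pair of integers, so a monochromatic 2-AP exists iff some colour is used at least twice. With 67 colours, the colouring i ↦ i on {1, ..., 67} uses each colour once, avoiding any monochromatic pair, so W(67, 2) > 67. For {1, ..., 68}, pigeonhole forces two integers of the same colour, which form a monochromatic 2-AP. Hence W(67, 2) = 68.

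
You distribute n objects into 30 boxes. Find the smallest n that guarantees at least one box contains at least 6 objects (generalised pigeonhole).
n = (6 − 1)·30 + 1 = 151

By the generalised pigeonhole principle, to guarantee some box contains ≥ r objects we need more than (r − 1) · k objects total. Threshold: n = (r − 1) · k + 1. With r = 6 and k = 30: n = 5 · 30 + 1 = 150 + 1 = 151. For n = 150 = 5 · 30, we can put exactly 5 objects in every box, avoiding 6 in any single one — so 151 is tight.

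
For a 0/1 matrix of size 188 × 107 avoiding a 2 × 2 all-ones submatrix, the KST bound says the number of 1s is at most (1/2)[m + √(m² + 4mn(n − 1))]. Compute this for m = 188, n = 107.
z(188, 107; 2, 2) ≤ (1/2)[188 + √(188² + 4·188·107·106)] = (1/2)[188 + √8564528] = 1557.2607

Kővári–Sós–Turán: let r_1, ..., r_188 be the row sums and z = Σ r_i the total number of 1s. Each pair of columns can share at most one row with both entries 1 (else a 2×2 all-ones block appears), so Σ_i C(r_i, 2) ≤ C(107, 2) = 5671. By convexity Σ_i C(r_i, 2) ≥ 188·C(z/188, 2) = z(z − 188)/(2·188), giving z² − 188z − 188·107·106 ≤ 0 and hence z ≤ (1/2)[188 + √(35344 + 4·2132296)] = (1/2)[188 + √8564528] ≈ (1/2)(188 + 2926.5215) = 1557.2607.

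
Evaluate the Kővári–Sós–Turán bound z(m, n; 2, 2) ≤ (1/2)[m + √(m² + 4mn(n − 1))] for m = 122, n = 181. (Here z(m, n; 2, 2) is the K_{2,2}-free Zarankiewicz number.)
z(122, 181; 2, 2) ≤ (1/2)[122 + √(122² + 4·122·181·180)] = (1/2)[122 + √15913924] = 2055.613

Kővári–Sós–Turán: let r_1, ..., r_122 be the row sums and z = Σ r_i the total number of 1s. Each pair of columns can share at most one row with both entries 1 (else a 2×2 all-ones block appears), so Σ_i C(r_i, 2) ≤ C(181, 2) = 16290. By convexity Σ_i C(r_i, 2) ≥ 122·C(z/122, 2) = z(z − 122)/(2·122), giving z² − 122z − 122·181·180 ≤ 0 and hence z ≤ (1/2)[122 + √(14884 + 4·3974760)] = (1/2)[122 + √15913924] ≈ (1/2)(122 + 3989.226) = 2055.613.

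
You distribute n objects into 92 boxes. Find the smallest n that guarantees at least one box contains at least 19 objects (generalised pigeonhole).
n = (19 − 1)·92 + 1 = 1657

By the generalised pigeonhole principle, to guarantee some box contains ≥ r objects we need more than (r − 1) · k objects total. Threshold: n = (r − 1) · k + 1. With r = 19 and k = 92: n = 18 · 92 + 1 = 1656 + 1 = 1657. For n = 1656 = 18 · 92, we can put exactly 18 objects in every box, avoiding 19 in any single one — so 1657 is tight.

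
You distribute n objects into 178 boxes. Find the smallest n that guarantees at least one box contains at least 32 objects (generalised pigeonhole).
n = (32 − 1)·178 + 1 = 5519

By the generalised pigeonhole principle, to guarantee some box contains ≥ r objects we need more than (r − 1) · k objects total. Threshold: n = (r − 1) · k + 1. With r = 32 and k = 178: n = 31 · 178 + 1 = 5518 + 1 = 5519. For n = 5518 = 31 · 178, we can put exactly 31 objects in every box, avoiding 32 in any single one — so 5519 is tight.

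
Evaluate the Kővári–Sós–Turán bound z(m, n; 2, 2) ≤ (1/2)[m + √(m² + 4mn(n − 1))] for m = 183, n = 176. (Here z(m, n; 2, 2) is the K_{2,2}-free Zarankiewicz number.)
z(183, 176; 2, 2) ≤ (1/2)[183 + √(183² + 4·183·176·175)] = (1/2)[183 + √22579089] = 2467.3729

Kővári–Sós–Turán: let r_1, ..., r_183 be the row sums and z = Σ r_i the total number of 1s. Each pair of columns can share at most one row with both entries 1 (else a 2×2 all-ones block appears), so Σ_i C(r_i, 2) ≤ C(176, 2) = 15400. By convexity Σ_i C(r_i, 2) ≥ 183·C(z/183, 2) = z(z − 183)/(2·183), giving z² − 183z − 183·176·175 ≤ 0 and hence z ≤ (1/2)[183 + √(33489 + 4·5636400)] = (1/2)[183 + √22579089] ≈ (1/2)(183 + 4751.7459) = 2467.3729.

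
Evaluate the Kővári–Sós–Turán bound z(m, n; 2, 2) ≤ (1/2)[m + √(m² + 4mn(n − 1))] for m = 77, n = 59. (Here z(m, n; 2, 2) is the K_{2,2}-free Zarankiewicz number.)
z(77, 59; 2, 2) ≤ (1/2)[77 + √(77² + 4·77·59·58)] = (1/2)[77 + √1059905] = 553.2584

Kővári–Sós–Turán: let r_1, ..., r_77 be the row sums and z = Σ r_i the total number of 1s. Each pair of columns can share at most one row with both entries 1 (else a 2×2 all-ones block appears), so Σ_i C(r_i, 2) ≤ C(59, 2) = 1711. By convexity Σ_i C(r_i, 2) ≥ 77·C(z/77, 2) = z(z − 77)/(2·77), giving z² − 77z − 77·59·58 ≤ 0 and hence z ≤ (1/2)[77 + √(5929 + 4·263494)] = (1/2)[77 + √1059905] ≈ (1/2)(77 + 1029.5169) = 553.2584.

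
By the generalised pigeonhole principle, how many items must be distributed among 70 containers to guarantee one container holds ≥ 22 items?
n = (22 − 1)·70 + 1 = 1471

By the generalised pigeonhole principle, to guarantee some box contains ≥ r objects we need more than (r − 1) · k objects total. Threshold: n = (r − 1) · k + 1. With r = 22 and k = 70: n = 21 · 70 + 1 = 1470 + 1 = 1471. For n = 1470 = 21 · 70, we can put exactly 21 objects in every box, avoiding 22 in any single one — so 1471 is tight.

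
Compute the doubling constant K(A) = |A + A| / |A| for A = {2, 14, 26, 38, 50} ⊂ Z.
K = |A + A| / |A| = 9/5

Enumerate A + A = {a + b : a, b ∈ A}. With |A| = 5, there are |A|^2 = 25 ordered sum pairs; collecting distinct values, A + A = {4, 16, 28, 40, 52, 64, 76, 88, 100}, so |A + A| = 9. Thus K = 9/5. Here |A + A| = 2|A| − 1 = 9, the minimum possible — so K = 9/5 is minimal, which holds iff A is an arithmetic progression.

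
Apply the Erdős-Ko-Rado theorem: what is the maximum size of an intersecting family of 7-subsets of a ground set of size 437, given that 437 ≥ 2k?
max |F| = C(436, 6) = 9216836694072

The Erdős-Ko-Rado theorem states: for n ≥ 2k, an intersecting family of k-subsets of an n-element set has size at most C(n − 1, k − 1), with equality for 'star' families {A ⊆ [n] : |A| = k, i ∈ A} (fix an element i). For n = 437, k = 7: C(436, 6) = 9216836694072.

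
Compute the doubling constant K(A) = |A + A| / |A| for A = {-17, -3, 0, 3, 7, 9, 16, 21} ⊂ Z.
K = |A + A| / |A| = 31/8

Enumerate A + A = {a + b : a, b ∈ A}. With |A| = 8, there are |A|^2 = 64 ordered sum pairs; collecting distinct values, A + A = {-34, -20, -17, -14, -10, -8, -6, -3, -1, 0, 3, 4, 6, 7, 9, 10, 12, 13, 14, 16, 18, 19, 21, 23, 24, 25, 28, 30, 32, 37, 42}, so |A + A| = 31. Thus K = 31/8. For comparison, the minimum possible |A + A| over all 8-element sets is 2·8 − 1 = 15 (so min K = 15/8), attained only by arithmetic progressions.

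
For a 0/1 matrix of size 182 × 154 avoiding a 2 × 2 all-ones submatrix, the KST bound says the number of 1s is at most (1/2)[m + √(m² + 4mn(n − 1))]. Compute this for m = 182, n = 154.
z(182, 154; 2, 2) ≤ (1/2)[182 + √(182² + 4·182·154·153)] = (1/2)[182 + √17186260] = 2163.8157

Kővári–Sós–Turán: let r_1, ..., r_182 be the row sums and z = Σ r_i the total number of 1s. Each pair of columns can share at most one row with both entries 1 (else a 2×2 all-ones block appears), so Σ_i C(r_i, 2) ≤ C(154, 2) = 11781. By convexity Σ_i C(r_i, 2) ≥ 182·C(z/182, 2) = z(z − 182)/(2·182), giving z² − 182z − 182·154·153 ≤ 0 and hence z ≤ (1/2)[182 + √(33124 + 4·4288284)] = (1/2)[182 + √17186260] ≈ (1/2)(182 + 4145.6314) = 2163.8157.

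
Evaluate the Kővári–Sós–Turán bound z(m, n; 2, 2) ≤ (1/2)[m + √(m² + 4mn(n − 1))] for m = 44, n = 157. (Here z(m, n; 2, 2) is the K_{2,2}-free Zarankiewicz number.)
z(44, 157; 2, 2) ≤ (1/2)[44 + √(44² + 4·44·157·156)] = (1/2)[44 + √4312528] = 1060.3314

Kővári–Sós–Turán: let r_1, ..., r_44 be the row sums and z = Σ r_i the total number of 1s. Each pair of columns can share at most one row with both entries 1 (else a 2×2 all-ones block appears), so Σ_i C(r_i, 2) ≤ C(157, 2) = 12246. By convexity Σ_i C(r_i, 2) ≥ 44·C(z/44, 2) = z(z − 44)/(2·44), giving z² − 44z − 44·157·156 ≤ 0 and hence z ≤ (1/2)[44 + √(1936 + 4·1077648)] = (1/2)[44 + √4312528] ≈ (1/2)(44 + 2076.6627) = 1060.3314.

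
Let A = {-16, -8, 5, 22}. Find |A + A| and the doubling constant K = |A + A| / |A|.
K = |A + A| / |A| = 10/4 = 5/2

Enumerate A + A = {a + b : a, b ∈ A}. With |A| = 4, there are |A|^2 = 16 ordered sum pairs; collecting distinct values, A + A = {-32, -24, -16, -11, -3, 6, 10, 14, 27, 44}, so |A + A| = 10. Thus K = 10/4 = 5/2. For comparison, the minimum possible |A + A| over all 4-element sets is 2·4 − 1 = 7 (so min K = 7/4), attained only by arithmetic progressions.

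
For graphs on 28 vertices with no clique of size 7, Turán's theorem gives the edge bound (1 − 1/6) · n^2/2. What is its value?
Turán density bound = (5/6) · 28^2/2 = 980/3 ≈ 326.6667

Turán's theorem: ex(n, K_{r+1}) is achieved by the complete r-partite Turán graph T(n, r) with parts as balanced as possible, and is at most (1 − 1/r) · n^2/2. For r = 6, n = 28: the density bound is (5/6) · 784/2 = 980/3 ≈ 326.6667. The integer-valued extremum is e(T(28, 6)) = 326, which is strictly less than the density bound 980/3 since 6 ∤ 28 (the parts of T(28, 6) cannot all be equal).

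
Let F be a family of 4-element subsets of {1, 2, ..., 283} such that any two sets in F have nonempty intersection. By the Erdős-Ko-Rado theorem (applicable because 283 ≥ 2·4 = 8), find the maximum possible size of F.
max |F| = C(282, 3) = 3697960

Erdős-Ko-Rado (1961): when n ≥ 2k, max |F| = C(n−1, k−1). The bound is attained by the star {A : i ∈ A} for any fixed i ∈ [n]. Here C(283−1, 4−1) = C(282, 3) = 3697960.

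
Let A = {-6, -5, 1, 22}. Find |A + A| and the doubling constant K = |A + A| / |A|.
K = |A + A| / |A| = 10/4 = 5/2

Enumerate A + A = {a + b : a, b ∈ A}. With |A| = 4, there are |A|^2 = 16 ordered sum pairs; collecting distinct values, A + A = {-12, -11, -10, -5, -4, 2, 16, 17, 23, 44}, so |A + A| = 10. Thus K = 10/4 = 5/2. For comparison, the minimum possible |A + A| over all 4-element sets is 2·4 − 1 = 7 (so min K = 7/4), attained only by arithmetic progressions.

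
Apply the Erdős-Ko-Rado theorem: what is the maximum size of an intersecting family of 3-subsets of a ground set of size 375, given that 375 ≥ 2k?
max |F| = C(374, 2) = 69751

Erdős-Ko-Rado (1961): when n ≥ 2k, max |F| = C(n−1, k−1). The bound is attained by the star {A : i ∈ A} for any fixed i ∈ [n]. Here C(375−1, 3−1) = C(374, 2) = 69751.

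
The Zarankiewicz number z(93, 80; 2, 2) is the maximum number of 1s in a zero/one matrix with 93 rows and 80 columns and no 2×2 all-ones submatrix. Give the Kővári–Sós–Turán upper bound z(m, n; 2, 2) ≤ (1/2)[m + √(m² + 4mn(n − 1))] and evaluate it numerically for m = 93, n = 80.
z(93, 80; 2, 2) ≤ (1/2)[93 + √(93² + 4·93·80·79)] = (1/2)[93 + √2359689] = 814.564

Kővári–Sós–Turán: let r_1, ..., r_93 be the row sums and z = Σ r_i the total number of 1s. Each pair of columns can share at most one row with both entries 1 (else a 2×2 all-ones block appears), so Σ_i C(r_i, 2) ≤ C(80, 2) = 3160. By convexity Σ_i C(r_i, 2) ≥ 93·C(z/93, 2) = z(z − 93)/(2·93), giving z² − 93z − 93·80·79 ≤ 0 and hence z ≤ (1/2)[93 + √(8649 + 4·587760)] = (1/2)[93 + √2359689] ≈ (1/2)(93 + 1536.1279) = 814.564.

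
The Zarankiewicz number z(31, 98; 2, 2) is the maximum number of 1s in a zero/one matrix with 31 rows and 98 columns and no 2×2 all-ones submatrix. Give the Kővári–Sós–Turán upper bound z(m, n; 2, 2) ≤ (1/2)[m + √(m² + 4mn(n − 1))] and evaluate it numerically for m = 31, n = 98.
z(31, 98; 2, 2) ≤ (1/2)[31 + √(31² + 4·31·98·97)] = (1/2)[31 + √1179705] = 558.5711

Kővári–Sós–Turán: let r_1, ..., r_31 be the row sums and z = Σ r_i the total number of 1s. Each pair of columns can share at most one row with both entries 1 (else a 2×2 all-ones block appears), so Σ_i C(r_i, 2) ≤ C(98, 2) = 4753. By convexity Σ_i C(r_i, 2) ≥ 31·C(z/31, 2) = z(z − 31)/(2·31), giving z² − 31z − 31·98·97 ≤ 0 and hence z ≤ (1/2)[31 + √(961 + 4·294686)] = (1/2)[31 + √1179705] ≈ (1/2)(31 + 1086.1423) = 558.5711.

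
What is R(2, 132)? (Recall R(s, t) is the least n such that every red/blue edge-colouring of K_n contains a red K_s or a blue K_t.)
R(2, 132) = 132

R(2, k) = k for all k ≥ 2: in a 2-colouring of K_k, either some edge is red (a red K_2) or all edges are blue (a blue K_k). And K_{131} coloured all-blue has no blue K_132, so R(2, 132) > 131. Hence R(2, 132) = 132.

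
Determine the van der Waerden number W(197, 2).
W(197, 2) = 197 + 1 = 198

A 2-term AP is any pair of integers, so a monochromatic 2-AP exists iff some colour is used at least twice. With 197 colours, the colouring i ↦ i on {1, ..., 197} uses each colour once, avoiding any monochromatic pair, so W(197, 2) > 197. For {1, ..., 198}, pigeonhole forces two integers of the same colour, which form a monochromatic 2-AP. Hence W(197, 2) = 198.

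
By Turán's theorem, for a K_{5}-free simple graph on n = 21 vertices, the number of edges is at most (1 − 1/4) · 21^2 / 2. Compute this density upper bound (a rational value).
Turán density bound = (3/4) · 21^2/2 = 1323/8 ≈ 165.375

Turán's theorem: ex(n, K_{r+1}) is achieved by the complete r-partite Turán graph T(n, r) with parts as balanced as possible, and is at most (1 − 1/r) · n^2/2. For r = 4, n = 21: the density bound is (3/4) · 441/2 = 1323/8 ≈ 165.375. The integer-valued extremum is e(T(21, 4)) = 165, which is strictly less than the density bound 1323/8 since 4 ∤ 21 (the parts of T(21, 4) cannot all be equal).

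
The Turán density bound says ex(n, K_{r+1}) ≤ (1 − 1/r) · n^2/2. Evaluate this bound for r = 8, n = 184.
Turán density bound = (7/8) · 184^2/2 = 14812

Turán's theorem: ex(n, K_{r+1}) is achieved by the complete r-partite Turán graph T(n, r) with parts as balanced as possible, and is at most (1 − 1/r) · n^2/2. For r = 8, n = 184: the density bound is (7/8) · 33856/2 = 14812. Since 8 ∣ 184, the Turán graph T(184, 8) has parts of equal size 23, and its edge count e(T(184, 8)) = 14812 attains the density bound exactly.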